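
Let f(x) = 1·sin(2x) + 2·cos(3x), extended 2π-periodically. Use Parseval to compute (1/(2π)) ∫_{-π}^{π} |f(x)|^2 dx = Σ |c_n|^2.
Σ |c_n|^2 = 5/2

Expand |f|^2 and use orthogonality of {sin(nx), cos(mx)} on [-π, π]:
  ∫_{-π}^{π} sin(nx)^2 dx = π, ∫ cos(mx)^2 dx = π, and cross terms integrate to 0.
So ∫_{-π}^{π} f(x)^2 dx = 1^2 · π + 2^2 · π = (1 + 4)π.
Divide by 2π: (1 + 4)/2 = 5/2.
By Parseval, this equals Σ |c_n|^2.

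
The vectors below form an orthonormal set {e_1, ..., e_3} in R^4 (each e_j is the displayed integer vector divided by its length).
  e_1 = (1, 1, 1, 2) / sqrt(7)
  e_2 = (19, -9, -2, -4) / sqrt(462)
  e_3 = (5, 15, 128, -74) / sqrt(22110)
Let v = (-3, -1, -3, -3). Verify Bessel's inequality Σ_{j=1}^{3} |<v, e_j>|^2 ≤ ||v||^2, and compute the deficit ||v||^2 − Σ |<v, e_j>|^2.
Σ |<v, e_j>|^2 = 9299/335; ||v||^2 = 28; deficit = 81/335

Write each e_j = u_j / sqrt(<u_j, u_j>) where u_j is the displayed integer vector. Then <v, e_j> = <v, u_j> / sqrt(<u_j, u_j>), so |<v, e_j>|^2 = <v, u_j>^2 / <u_j, u_j>.
Coefficients: <v, e_1> = -13/sqrt(7), <v, e_2> = -30/sqrt(462), <v, e_3> = -192/sqrt(22110).
Square and sum: Σ |<v, e_j>|^2 = 9299/335.
Compute ||v||^2 = v·v = 28.
Deficit = 28 − 9299/335 = 81/335 ≥ 0, confirming Bessel's inequality. (The deficit equals ||v − Σ <v,e_j> e_j||^2, the squared distance from v to span{e_j}.)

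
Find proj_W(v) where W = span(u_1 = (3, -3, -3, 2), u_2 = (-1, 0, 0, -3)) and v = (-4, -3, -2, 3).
proj_W(v) = (209/229, -135/229, -135/229, 312/229)

Set up U = [u_1 | ... | u_2] ∈ R^(4×2). The projector onto W = col(U) is P = U (U^T U)^(-1) U^T.
Compute U^T U =
  [31, -9]
  [-9, 10],
and U^T v = (9, -5).
Solve U^T U · c = U^T v for the coefficients: c = (45/229, -74/229). The projection is proj_W(v) = U c.
Check: (v - proj_W(v)) · u_1 = 0  (should be 0).
Check: (v - proj_W(v)) · u_2 = 0  (should be 0).
Result: proj_W(v) = (209/229, -135/229, -135/229, 312/229).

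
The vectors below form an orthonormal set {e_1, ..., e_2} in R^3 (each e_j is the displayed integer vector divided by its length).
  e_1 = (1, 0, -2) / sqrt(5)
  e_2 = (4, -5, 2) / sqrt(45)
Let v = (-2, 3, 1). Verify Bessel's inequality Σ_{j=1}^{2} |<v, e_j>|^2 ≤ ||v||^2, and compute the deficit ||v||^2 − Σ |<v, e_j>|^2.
Σ |<v, e_j>|^2 = 13; ||v||^2 = 14; deficit = 1

Write each e_j = u_j / sqrt(<u_j, u_j>) where u_j is the displayed integer vector. Then <v, e_j> = <v, u_j> / sqrt(<u_j, u_j>), so |<v, e_j>|^2 = <v, u_j>^2 / <u_j, u_j>.
Coefficients: <v, e_1> = -4/sqrt(5), <v, e_2> = -21/sqrt(45).
Square and sum: Σ |<v, e_j>|^2 = 13.
Compute ||v||^2 = v·v = 14.
Deficit = 14 − 13 = 1 ≥ 0, confirming Bessel's inequality. (The deficit equals ||v − Σ <v,e_j> e_j||^2, the squared distance from v to span{e_j}.)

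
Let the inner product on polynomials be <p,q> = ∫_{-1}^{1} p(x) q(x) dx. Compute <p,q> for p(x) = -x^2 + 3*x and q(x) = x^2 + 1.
<p,q> = -16/15

Expand the product: p(x)·q(x) = -x^4 + 3*x^3 - x^2 + 3*x.
∫_{-1}^{1} of each monomial x^k gives [2/(k+1) if k even, 0 if k odd]. Integrating term-by-term (or equivalently evaluating the antiderivative F(x) = -x^5/5 + 3*x^4/4 - x^3/3 + 3*x^2/2 at the endpoints):
  F(1) − F(−1) = 103/60 − (167/60) = -16/15.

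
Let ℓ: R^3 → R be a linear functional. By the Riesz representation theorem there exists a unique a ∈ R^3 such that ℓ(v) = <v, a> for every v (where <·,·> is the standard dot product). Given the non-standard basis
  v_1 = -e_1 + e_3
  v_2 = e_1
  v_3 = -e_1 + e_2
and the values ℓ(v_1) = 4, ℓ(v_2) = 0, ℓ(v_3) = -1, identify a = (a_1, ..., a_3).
a = (0, -1, 4)

Write a = (a_1, ..., a_3) in the standard basis. For each basis vector v_i, ℓ(v_i) = <v_i, a> is a linear equation in the a_j's. Collect the n equations into a matrix system V a = ℓ, where row i of V is v_i (expressed in the standard basis). Since V is invertible (lower-triangular with 1s on the diagonal, up to permutation), solve by back-substitution:
  V =
[[-1, 0, 1],
 [1, 0, 0],
 [-1, 1, 0]]
  V a = (4, 0, -1)
Solving gives a = (0, -1, 4).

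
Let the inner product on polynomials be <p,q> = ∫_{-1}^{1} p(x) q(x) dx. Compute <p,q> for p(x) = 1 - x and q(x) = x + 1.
<p,q> = 4/3

Expand the product: p(x)·q(x) = 1 - x^2.
∫_{-1}^{1} of each monomial x^k gives [2/(k+1) if k even, 0 if k odd]. Integrating term-by-term (or equivalently evaluating the antiderivative F(x) = -x^3/3 + x at the endpoints):
  F(1) − F(−1) = 2/3 − (-2/3) = 4/3.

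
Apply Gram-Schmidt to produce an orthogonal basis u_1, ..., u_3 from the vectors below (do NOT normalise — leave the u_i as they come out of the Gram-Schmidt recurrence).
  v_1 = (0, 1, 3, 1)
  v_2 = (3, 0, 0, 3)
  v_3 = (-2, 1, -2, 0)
Orthogonal basis:
  u_1 = (0, 1, 3, 1)
  u_2 = (3, -3/11, -9/11, 30/11)
  u_3 = (-25/21, 29/21, -6/7, 25/21)

Apply the Gram-Schmidt recurrence
  u_1 = v_1
  u_i = v_i − Σ_{j<i} ((v_i · u_j) / (u_j · u_j)) · u_j.

Step by step this gives:
  u_1 = (0, 1, 3, 1)
  u_2 = (3, -3/11, -9/11, 30/11)
  u_3 = (-25/21, 29/21, -6/7, 25/21)

Orthogonality check:
  u_2 · u_1 = 0 (should be 0)
  u_3 · u_1 = 0 (should be 0)
  u_3 · u_2 = 0 (should be 0)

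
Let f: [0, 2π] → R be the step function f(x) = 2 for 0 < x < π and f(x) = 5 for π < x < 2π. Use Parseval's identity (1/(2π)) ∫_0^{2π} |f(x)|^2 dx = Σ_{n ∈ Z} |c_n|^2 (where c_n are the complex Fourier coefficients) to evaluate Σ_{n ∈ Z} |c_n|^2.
Σ |c_n|^2 = 29/2

Parseval equates the L^2 energy of f (normalised by 1/(2π)) with the ℓ^2 sum of its Fourier coefficients: (1/(2π)) ∫_0^{2π} |f|^2 = Σ |c_n|^2.
Compute the left side: (1/(2π)) [∫_0^π 2^2 dx + ∫_π^{2π} 5^2 dx] = (1/(2π)) · (4π + 25π) = (4 + 25)/2 = 29/2.
So Σ_{n ∈ Z} |c_n|^2 = 29/2.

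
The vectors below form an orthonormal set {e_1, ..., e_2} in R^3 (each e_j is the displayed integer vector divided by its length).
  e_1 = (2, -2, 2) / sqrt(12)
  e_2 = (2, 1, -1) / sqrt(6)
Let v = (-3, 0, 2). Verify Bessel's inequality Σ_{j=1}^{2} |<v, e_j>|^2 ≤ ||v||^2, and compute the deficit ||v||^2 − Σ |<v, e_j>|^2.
Σ |<v, e_j>|^2 = 11; ||v||^2 = 13; deficit = 2

Write each e_j = u_j / sqrt(<u_j, u_j>) where u_j is the displayed integer vector. Then <v, e_j> = <v, u_j> / sqrt(<u_j, u_j>), so |<v, e_j>|^2 = <v, u_j>^2 / <u_j, u_j>.
Coefficients: <v, e_1> = -2/sqrt(12), <v, e_2> = -8/sqrt(6).
Square and sum: Σ |<v, e_j>|^2 = 11.
Compute ||v||^2 = v·v = 13.
Deficit = 13 − 11 = 2 ≥ 0, confirming Bessel's inequality. (The deficit equals ||v − Σ <v,e_j> e_j||^2, the squared distance from v to span{e_j}.)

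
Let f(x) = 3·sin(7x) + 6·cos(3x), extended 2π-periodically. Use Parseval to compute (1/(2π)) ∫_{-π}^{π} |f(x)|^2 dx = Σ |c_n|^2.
Σ |c_n|^2 = 45/2

Expand |f|^2 and use orthogonality of {sin(nx), cos(mx)} on [-π, π]:
  ∫_{-π}^{π} sin(nx)^2 dx = π, ∫ cos(mx)^2 dx = π, and cross terms integrate to 0.
So ∫_{-π}^{π} f(x)^2 dx = 3^2 · π + 6^2 · π = (9 + 36)π.
Divide by 2π: (9 + 36)/2 = 45/2.
By Parseval, this equals Σ |c_n|^2.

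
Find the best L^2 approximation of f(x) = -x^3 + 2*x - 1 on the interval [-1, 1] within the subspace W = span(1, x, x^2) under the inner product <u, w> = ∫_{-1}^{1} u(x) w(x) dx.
g(x) = 7*x/5 - 1

The best approximation g ∈ W is the orthogonal projection of f onto W. Writing g = a_0 + a_1 x + a_2 x^2, the coefficients solve the normal equations G · a = b where
  G_{ij} = <φ_i, φ_j> and b_i = <f, φ_i>, with φ_0 = 1, φ_1 = x, φ_2 = x^2.
G =
  [2, 0, 2/3]
  [0, 2/3, 0]
  [2/3, 0, 2/5],
b = (-2, 14/15, -2/3).
Solving gives a_0 = -1, a_1 = 7/5, a_2 = 0, so
  g(x) = 7*x/5 - 1.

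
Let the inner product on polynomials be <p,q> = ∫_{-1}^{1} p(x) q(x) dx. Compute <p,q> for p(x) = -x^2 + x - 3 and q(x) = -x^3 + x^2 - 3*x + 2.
<p,q> = -272/15

Expand the product: p(x)·q(x) = x^5 - 2*x^4 + 7*x^3 - 8*x^2 + 11*x - 6.
∫_{-1}^{1} of each monomial x^k gives [2/(k+1) if k even, 0 if k odd]. Integrating term-by-term (or equivalently evaluating the antiderivative F(x) = x^6/6 - 2*x^5/5 + 7*x^4/4 - 8*x^3/3 + 11*x^2/2 - 6*x at the endpoints):
  F(1) − F(−1) = -33/20 − (989/60) = -272/15.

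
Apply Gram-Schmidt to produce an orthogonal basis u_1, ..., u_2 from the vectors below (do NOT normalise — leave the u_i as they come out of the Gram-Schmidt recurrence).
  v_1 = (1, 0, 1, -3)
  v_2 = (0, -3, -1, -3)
Orthogonal basis:
  u_1 = (1, 0, 1, -3)
  u_2 = (-8/11, -3, -19/11, -9/11)

Apply the Gram-Schmidt recurrence
  u_1 = v_1
  u_i = v_i − Σ_{j<i} ((v_i · u_j) / (u_j · u_j)) · u_j.

Step by step this gives:
  u_1 = (1, 0, 1, -3)
  u_2 = (-8/11, -3, -19/11, -9/11)

Orthogonality check:
  u_2 · u_1 = 0 (should be 0)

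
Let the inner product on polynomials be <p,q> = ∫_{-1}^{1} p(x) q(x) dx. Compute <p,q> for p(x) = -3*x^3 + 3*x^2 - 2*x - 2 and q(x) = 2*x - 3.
<p,q> = 14/15

Expand the product: p(x)·q(x) = -6*x^4 + 15*x^3 - 13*x^2 + 2*x + 6.
∫_{-1}^{1} of each monomial x^k gives [2/(k+1) if k even, 0 if k odd]. Integrating term-by-term (or equivalently evaluating the antiderivative F(x) = -6*x^5/5 + 15*x^4/4 - 13*x^3/3 + x^2 + 6*x at the endpoints):
  F(1) − F(−1) = 313/60 − (257/60) = 14/15.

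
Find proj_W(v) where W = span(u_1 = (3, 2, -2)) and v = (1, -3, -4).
proj_W(v) = (15/17, 10/17, -10/17)

Set up U = [u_1 | ... | u_1] ∈ R^(3×1). The projector onto W = col(U) is P = U (U^T U)^(-1) U^T.
Compute U^T U =
  [17],
and U^T v = (5).
Solve U^T U · c = U^T v for the coefficients: c = (5/17). The projection is proj_W(v) = U c.
Check: (v - proj_W(v)) · u_1 = 0  (should be 0).
Result: proj_W(v) = (15/17, 10/17, -10/17).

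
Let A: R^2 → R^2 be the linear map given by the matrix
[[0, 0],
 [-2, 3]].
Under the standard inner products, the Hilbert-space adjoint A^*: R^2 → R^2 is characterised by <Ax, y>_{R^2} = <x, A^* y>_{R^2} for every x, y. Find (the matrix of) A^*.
A^* = A^T =
[[0, -2],
 [0, 3]]

For real matrices with standard dot products, the defining identity <Ax, y> = <x, A^* y> gives (Ax)^T y = x^T (A^*) y, i.e. x^T A^T y = x^T (A^*) y. Since this holds for all x, y, we must have A^* = A^T. Therefore
A^* =
[[0, -2],
 [0, 3]].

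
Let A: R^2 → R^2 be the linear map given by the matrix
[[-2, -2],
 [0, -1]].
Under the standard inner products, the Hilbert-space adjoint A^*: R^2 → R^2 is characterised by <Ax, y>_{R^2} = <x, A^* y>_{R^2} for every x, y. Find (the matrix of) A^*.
A^* = A^T =
[[-2, 0],
 [-2, -1]]

For real matrices with standard dot products, the defining identity <Ax, y> = <x, A^* y> gives (Ax)^T y = x^T (A^*) y, i.e. x^T A^T y = x^T (A^*) y. Since this holds for all x, y, we must have A^* = A^T. Therefore
A^* =
[[-2, 0],
 [-2, -1]].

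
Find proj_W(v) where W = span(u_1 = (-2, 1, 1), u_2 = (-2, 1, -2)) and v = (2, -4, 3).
proj_W(v) = (16/5, -8/5, 3)

Set up U = [u_1 | ... | u_2] ∈ R^(3×2). The projector onto W = col(U) is P = U (U^T U)^(-1) U^T.
Compute U^T U =
  [6, 3]
  [3, 9],
and U^T v = (-5, -14).
Solve U^T U · c = U^T v for the coefficients: c = (-1/15, -23/15). The projection is proj_W(v) = U c.
Check: (v - proj_W(v)) · u_1 = 0  (should be 0).
Check: (v - proj_W(v)) · u_2 = 0  (should be 0).
Result: proj_W(v) = (16/5, -8/5, 3).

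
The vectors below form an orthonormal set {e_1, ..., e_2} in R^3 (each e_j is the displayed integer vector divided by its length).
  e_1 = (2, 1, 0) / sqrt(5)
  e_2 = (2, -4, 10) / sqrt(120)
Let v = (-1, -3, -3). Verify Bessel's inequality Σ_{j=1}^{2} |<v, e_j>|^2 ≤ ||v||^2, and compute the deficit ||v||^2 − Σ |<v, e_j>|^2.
Σ |<v, e_j>|^2 = 25/3; ||v||^2 = 19; deficit = 32/3

Write each e_j = u_j / sqrt(<u_j, u_j>) where u_j is the displayed integer vector. Then <v, e_j> = <v, u_j> / sqrt(<u_j, u_j>), so |<v, e_j>|^2 = <v, u_j>^2 / <u_j, u_j>.
Coefficients: <v, e_1> = -5/sqrt(5), <v, e_2> = -20/sqrt(120).
Square and sum: Σ |<v, e_j>|^2 = 25/3.
Compute ||v||^2 = v·v = 19.
Deficit = 19 − 25/3 = 32/3 ≥ 0, confirming Bessel's inequality. (The deficit equals ||v − Σ <v,e_j> e_j||^2, the squared distance from v to span{e_j}.)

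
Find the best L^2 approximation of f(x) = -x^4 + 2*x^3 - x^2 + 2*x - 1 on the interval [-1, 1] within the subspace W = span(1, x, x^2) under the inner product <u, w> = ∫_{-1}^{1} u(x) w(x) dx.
g(x) = -13*x^2/7 + 16*x/5 - 32/35

The best approximation g ∈ W is the orthogonal projection of f onto W. Writing g = a_0 + a_1 x + a_2 x^2, the coefficients solve the normal equations G · a = b where
  G_{ij} = <φ_i, φ_j> and b_i = <f, φ_i>, with φ_0 = 1, φ_1 = x, φ_2 = x^2.
G =
  [2, 0, 2/3]
  [0, 2/3, 0]
  [2/3, 0, 2/5],
b = (-46/15, 32/15, -142/105).
Solving gives a_0 = -32/35, a_1 = 16/5, a_2 = -13/7, so
  g(x) = -13*x^2/7 + 16*x/5 - 32/35.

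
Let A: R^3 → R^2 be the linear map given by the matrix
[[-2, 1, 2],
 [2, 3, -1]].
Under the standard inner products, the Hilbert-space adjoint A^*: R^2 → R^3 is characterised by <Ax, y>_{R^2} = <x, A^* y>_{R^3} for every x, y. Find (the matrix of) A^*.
A^* = A^T =
[[-2, 2],
 [1, 3],
 [2, -1]]

For real matrices with standard dot products, the defining identity <Ax, y> = <x, A^* y> gives (Ax)^T y = x^T (A^*) y, i.e. x^T A^T y = x^T (A^*) y. Since this holds for all x, y, we must have A^* = A^T. Therefore
A^* =
[[-2, 2],
 [1, 3],
 [2, -1]].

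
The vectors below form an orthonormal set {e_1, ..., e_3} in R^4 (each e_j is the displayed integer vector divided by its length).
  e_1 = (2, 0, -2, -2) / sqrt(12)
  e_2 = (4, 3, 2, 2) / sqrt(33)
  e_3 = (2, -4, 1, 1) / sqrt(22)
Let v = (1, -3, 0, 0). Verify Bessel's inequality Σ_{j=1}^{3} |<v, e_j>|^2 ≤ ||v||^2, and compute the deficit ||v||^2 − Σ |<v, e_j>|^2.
Σ |<v, e_j>|^2 = 10; ||v||^2 = 10; deficit = 0

Write each e_j = u_j / sqrt(<u_j, u_j>) where u_j is the displayed integer vector. Then <v, e_j> = <v, u_j> / sqrt(<u_j, u_j>), so |<v, e_j>|^2 = <v, u_j>^2 / <u_j, u_j>.
Coefficients: <v, e_1> = 2/sqrt(12), <v, e_2> = -5/sqrt(33), <v, e_3> = 14/sqrt(22).
Square and sum: Σ |<v, e_j>|^2 = 10.
Compute ||v||^2 = v·v = 10.
Deficit = 10 − 10 = 0 ≥ 0, confirming Bessel's inequality. (The deficit equals ||v − Σ <v,e_j> e_j||^2, the squared distance from v to span{e_j}.)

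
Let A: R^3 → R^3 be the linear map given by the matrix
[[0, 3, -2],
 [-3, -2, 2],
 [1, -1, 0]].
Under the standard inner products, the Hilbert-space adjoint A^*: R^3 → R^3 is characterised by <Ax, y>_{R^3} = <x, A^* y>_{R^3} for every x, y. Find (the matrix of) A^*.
A^* = A^T =
[[0, -3, 1],
 [3, -2, -1],
 [-2, 2, 0]]

For real matrices with standard dot products, the defining identity <Ax, y> = <x, A^* y> gives (Ax)^T y = x^T (A^*) y, i.e. x^T A^T y = x^T (A^*) y. Since this holds for all x, y, we must have A^* = A^T. Therefore
A^* =
[[0, -3, 1],
 [3, -2, -1],
 [-2, 2, 0]].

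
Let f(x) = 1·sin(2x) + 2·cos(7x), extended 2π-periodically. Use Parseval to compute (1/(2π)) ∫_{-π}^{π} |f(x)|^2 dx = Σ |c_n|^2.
Σ |c_n|^2 = 5/2

Expand |f|^2 and use orthogonality of {sin(nx), cos(mx)} on [-π, π]:
  ∫_{-π}^{π} sin(nx)^2 dx = π, ∫ cos(mx)^2 dx = π, and cross terms integrate to 0.
So ∫_{-π}^{π} f(x)^2 dx = 1^2 · π + 2^2 · π = (1 + 4)π.
Divide by 2π: (1 + 4)/2 = 5/2.
By Parseval, this equals Σ |c_n|^2.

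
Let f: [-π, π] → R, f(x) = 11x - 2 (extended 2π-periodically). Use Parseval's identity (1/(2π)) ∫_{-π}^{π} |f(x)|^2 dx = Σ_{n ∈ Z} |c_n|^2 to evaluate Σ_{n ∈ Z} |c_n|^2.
Σ |c_n|^2 = 121π^2/3 + 4

Expand and integrate term by term over [-π, π]:
  ∫ (11x)^2 dx = 121·(2π^3/3); ∫ 2·11·(-2)·x dx = 0 (odd integrand); ∫ (-2)^2 dx = 4·2π.
So (1/(2π)) ∫_{-π}^{π} (11x - 2)^2 dx = 121π^2/3 + 4 = 121π^2/3 + 4.
Parseval ⇒ Σ |c_n|^2 = 121π^2/3 + 4.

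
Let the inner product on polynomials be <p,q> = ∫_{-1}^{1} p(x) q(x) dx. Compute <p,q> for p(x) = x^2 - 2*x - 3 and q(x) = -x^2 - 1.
<p,q> = 104/15

Expand the product: p(x)·q(x) = -x^4 + 2*x^3 + 2*x^2 + 2*x + 3.
∫_{-1}^{1} of each monomial x^k gives [2/(k+1) if k even, 0 if k odd]. Integrating term-by-term (or equivalently evaluating the antiderivative F(x) = -x^5/5 + x^4/2 + 2*x^3/3 + x^2 + 3*x at the endpoints):
  F(1) − F(−1) = 149/30 − (-59/30) = 104/15.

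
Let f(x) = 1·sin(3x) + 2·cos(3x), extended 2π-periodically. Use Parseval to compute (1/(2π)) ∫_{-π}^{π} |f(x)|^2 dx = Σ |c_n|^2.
Σ |c_n|^2 = 5/2

Expand |f|^2 and use orthogonality of {sin(nx), cos(mx)} on [-π, π]:
  ∫_{-π}^{π} sin(nx)^2 dx = π, ∫ cos(mx)^2 dx = π, and cross terms integrate to 0.
So ∫_{-π}^{π} f(x)^2 dx = 1^2 · π + 2^2 · π = (1 + 4)π.
Divide by 2π: (1 + 4)/2 = 5/2.
By Parseval, this equals Σ |c_n|^2.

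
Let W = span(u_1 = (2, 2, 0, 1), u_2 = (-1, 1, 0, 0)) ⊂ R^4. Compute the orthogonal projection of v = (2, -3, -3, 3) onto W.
proj_W(v) = (49/18, -41/18, 0, 1/9)

Set up U = [u_1 | ... | u_2] ∈ R^(4×2). The projector onto W = col(U) is P = U (U^T U)^(-1) U^T.
Compute U^T U =
  [9, 0]
  [0, 2],
and U^T v = (1, -5).
Solve U^T U · c = U^T v for the coefficients: c = (1/9, -5/2). The projection is proj_W(v) = U c.
Check: (v - proj_W(v)) · u_1 = 0  (should be 0).
Check: (v - proj_W(v)) · u_2 = 0  (should be 0).
Result: proj_W(v) = (49/18, -41/18, 0, 1/9).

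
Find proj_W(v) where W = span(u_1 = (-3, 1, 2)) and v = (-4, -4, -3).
proj_W(v) = (-3/7, 1/7, 2/7)

Set up U = [u_1 | ... | u_1] ∈ R^(3×1). The projector onto W = col(U) is P = U (U^T U)^(-1) U^T.
Compute U^T U =
  [14],
and U^T v = (2).
Solve U^T U · c = U^T v for the coefficients: c = (1/7). The projection is proj_W(v) = U c.
Check: (v - proj_W(v)) · u_1 = 0  (should be 0).
Result: proj_W(v) = (-3/7, 1/7, 2/7).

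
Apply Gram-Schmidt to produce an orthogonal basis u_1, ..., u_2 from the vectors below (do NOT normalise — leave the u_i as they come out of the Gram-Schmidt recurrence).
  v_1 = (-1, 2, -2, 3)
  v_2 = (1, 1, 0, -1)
Orthogonal basis:
  u_1 = (-1, 2, -2, 3)
  u_2 = (8/9, 11/9, -2/9, -2/3)

Apply the Gram-Schmidt recurrence
  u_1 = v_1
  u_i = v_i − Σ_{j<i} ((v_i · u_j) / (u_j · u_j)) · u_j.

Step by step this gives:
  u_1 = (-1, 2, -2, 3)
  u_2 = (8/9, 11/9, -2/9, -2/3)

Orthogonality check:
  u_2 · u_1 = 0 (should be 0)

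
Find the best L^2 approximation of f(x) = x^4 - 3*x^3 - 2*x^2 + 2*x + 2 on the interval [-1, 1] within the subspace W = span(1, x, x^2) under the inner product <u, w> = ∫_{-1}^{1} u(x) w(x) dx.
g(x) = -8*x^2/7 + x/5 + 67/35

The best approximation g ∈ W is the orthogonal projection of f onto W. Writing g = a_0 + a_1 x + a_2 x^2, the coefficients solve the normal equations G · a = b where
  G_{ij} = <φ_i, φ_j> and b_i = <f, φ_i>, with φ_0 = 1, φ_1 = x, φ_2 = x^2.
G =
  [2, 0, 2/3]
  [0, 2/3, 0]
  [2/3, 0, 2/5],
b = (46/15, 2/15, 86/105).
Solving gives a_0 = 67/35, a_1 = 1/5, a_2 = -8/7, so
  g(x) = -8*x^2/7 + x/5 + 67/35.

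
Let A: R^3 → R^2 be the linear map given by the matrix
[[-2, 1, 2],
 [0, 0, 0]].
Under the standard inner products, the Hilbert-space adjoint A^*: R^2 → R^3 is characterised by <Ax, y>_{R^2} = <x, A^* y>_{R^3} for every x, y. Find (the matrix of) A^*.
A^* = A^T =
[[-2, 0],
 [1, 0],
 [2, 0]]

For real matrices with standard dot products, the defining identity <Ax, y> = <x, A^* y> gives (Ax)^T y = x^T (A^*) y, i.e. x^T A^T y = x^T (A^*) y. Since this holds for all x, y, we must have A^* = A^T. Therefore
A^* =
[[-2, 0],
 [1, 0],
 [2, 0]].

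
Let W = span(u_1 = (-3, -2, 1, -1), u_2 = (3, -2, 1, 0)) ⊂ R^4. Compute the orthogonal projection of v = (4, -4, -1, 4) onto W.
proj_W(v) = (897/194, -199/97, 199/194, 25/97)

Set up U = [u_1 | ... | u_2] ∈ R^(4×2). The projector onto W = col(U) is P = U (U^T U)^(-1) U^T.
Compute U^T U =
  [15, -4]
  [-4, 14],
and U^T v = (-9, 19).
Solve U^T U · c = U^T v for the coefficients: c = (-25/97, 249/194). The projection is proj_W(v) = U c.
Check: (v - proj_W(v)) · u_1 = 0  (should be 0).
Check: (v - proj_W(v)) · u_2 = 0  (should be 0).
Result: proj_W(v) = (897/194, -199/97, 199/194, 25/97).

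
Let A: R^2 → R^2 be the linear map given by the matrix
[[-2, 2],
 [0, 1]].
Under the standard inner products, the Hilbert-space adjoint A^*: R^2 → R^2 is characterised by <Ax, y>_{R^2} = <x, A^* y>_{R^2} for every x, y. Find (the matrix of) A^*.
A^* = A^T =
[[-2, 0],
 [2, 1]]

For real matrices with standard dot products, the defining identity <Ax, y> = <x, A^* y> gives (Ax)^T y = x^T (A^*) y, i.e. x^T A^T y = x^T (A^*) y. Since this holds for all x, y, we must have A^* = A^T. Therefore
A^* =
[[-2, 0],
 [2, 1]].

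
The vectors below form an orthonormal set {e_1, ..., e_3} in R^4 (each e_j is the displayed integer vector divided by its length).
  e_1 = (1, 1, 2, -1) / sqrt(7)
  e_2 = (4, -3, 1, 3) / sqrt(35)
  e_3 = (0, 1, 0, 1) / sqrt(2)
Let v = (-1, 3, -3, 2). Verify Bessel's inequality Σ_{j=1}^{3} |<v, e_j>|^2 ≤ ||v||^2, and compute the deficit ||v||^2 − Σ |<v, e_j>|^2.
Σ |<v, e_j>|^2 = 41/2; ||v||^2 = 23; deficit = 5/2

Write each e_j = u_j / sqrt(<u_j, u_j>) where u_j is the displayed integer vector. Then <v, e_j> = <v, u_j> / sqrt(<u_j, u_j>), so |<v, e_j>|^2 = <v, u_j>^2 / <u_j, u_j>.
Coefficients: <v, e_1> = -6/sqrt(7), <v, e_2> = -10/sqrt(35), <v, e_3> = 5/sqrt(2).
Square and sum: Σ |<v, e_j>|^2 = 41/2.
Compute ||v||^2 = v·v = 23.
Deficit = 23 − 41/2 = 5/2 ≥ 0, confirming Bessel's inequality. (The deficit equals ||v − Σ <v,e_j> e_j||^2, the squared distance from v to span{e_j}.)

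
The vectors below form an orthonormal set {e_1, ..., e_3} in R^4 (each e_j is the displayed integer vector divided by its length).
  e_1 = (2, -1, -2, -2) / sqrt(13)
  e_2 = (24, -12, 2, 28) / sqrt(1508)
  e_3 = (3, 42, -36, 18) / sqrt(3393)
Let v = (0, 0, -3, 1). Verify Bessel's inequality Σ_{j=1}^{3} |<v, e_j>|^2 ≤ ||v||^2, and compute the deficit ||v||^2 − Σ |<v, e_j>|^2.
Σ |<v, e_j>|^2 = 81/13; ||v||^2 = 10; deficit = 49/13

Write each e_j = u_j / sqrt(<u_j, u_j>) where u_j is the displayed integer vector. Then <v, e_j> = <v, u_j> / sqrt(<u_j, u_j>), so |<v, e_j>|^2 = <v, u_j>^2 / <u_j, u_j>.
Coefficients: <v, e_1> = 4/sqrt(13), <v, e_2> = 22/sqrt(1508), <v, e_3> = 126/sqrt(3393).
Square and sum: Σ |<v, e_j>|^2 = 81/13.
Compute ||v||^2 = v·v = 10.
Deficit = 10 − 81/13 = 49/13 ≥ 0, confirming Bessel's inequality. (The deficit equals ||v − Σ <v,e_j> e_j||^2, the squared distance from v to span{e_j}.)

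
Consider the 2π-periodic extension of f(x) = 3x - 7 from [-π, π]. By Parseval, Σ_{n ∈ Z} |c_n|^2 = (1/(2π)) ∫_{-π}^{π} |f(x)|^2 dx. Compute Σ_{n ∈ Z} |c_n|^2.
Σ |c_n|^2 = 3π^2 + 49

Expand and integrate term by term over [-π, π]:
  ∫ (3x)^2 dx = 9·(2π^3/3); ∫ 2·3·(-7)·x dx = 0 (odd integrand); ∫ (-7)^2 dx = 49·2π.
So (1/(2π)) ∫_{-π}^{π} (3x - 7)^2 dx = 9π^2/3 + 49 = 3π^2 + 49.
Parseval ⇒ Σ |c_n|^2 = 3π^2 + 49.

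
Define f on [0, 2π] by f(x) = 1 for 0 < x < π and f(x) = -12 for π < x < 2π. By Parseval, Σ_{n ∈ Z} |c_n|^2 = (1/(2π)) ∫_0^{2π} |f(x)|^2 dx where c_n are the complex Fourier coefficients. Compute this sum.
Σ |c_n|^2 = 145/2

Parseval equates the L^2 energy of f (normalised by 1/(2π)) with the ℓ^2 sum of its Fourier coefficients: (1/(2π)) ∫_0^{2π} |f|^2 = Σ |c_n|^2.
Compute the left side: (1/(2π)) [∫_0^π 1^2 dx + ∫_π^{2π} (-12)^2 dx] = (1/(2π)) · (1π + 144π) = (1 + 144)/2 = 145/2.
So Σ_{n ∈ Z} |c_n|^2 = 145/2.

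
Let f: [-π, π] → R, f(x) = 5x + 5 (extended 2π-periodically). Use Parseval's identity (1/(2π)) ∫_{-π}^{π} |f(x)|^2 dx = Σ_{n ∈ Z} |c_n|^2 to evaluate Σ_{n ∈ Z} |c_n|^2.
Σ |c_n|^2 = 25π^2/3 + 25

Expand and integrate term by term over [-π, π]:
  ∫ (5x)^2 dx = 25·(2π^3/3); ∫ 2·5·(5)·x dx = 0 (odd integrand); ∫ 5^2 dx = 25·2π.
So (1/(2π)) ∫_{-π}^{π} (5x + 5)^2 dx = 25π^2/3 + 25 = 25π^2/3 + 25.
Parseval ⇒ Σ |c_n|^2 = 25π^2/3 + 25.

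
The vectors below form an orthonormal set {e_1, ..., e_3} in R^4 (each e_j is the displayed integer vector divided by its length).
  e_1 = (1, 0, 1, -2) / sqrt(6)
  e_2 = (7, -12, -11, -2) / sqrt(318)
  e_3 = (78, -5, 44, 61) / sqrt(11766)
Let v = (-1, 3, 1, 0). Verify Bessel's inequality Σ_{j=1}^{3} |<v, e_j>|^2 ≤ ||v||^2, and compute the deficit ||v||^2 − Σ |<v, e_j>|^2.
Σ |<v, e_j>|^2 = 2081/222; ||v||^2 = 11; deficit = 361/222

Write each e_j = u_j / sqrt(<u_j, u_j>) where u_j is the displayed integer vector. Then <v, e_j> = <v, u_j> / sqrt(<u_j, u_j>), so |<v, e_j>|^2 = <v, u_j>^2 / <u_j, u_j>.
Coefficients: <v, e_1> = 0/sqrt(6), <v, e_2> = -54/sqrt(318), <v, e_3> = -49/sqrt(11766).
Square and sum: Σ |<v, e_j>|^2 = 2081/222.
Compute ||v||^2 = v·v = 11.
Deficit = 11 − 2081/222 = 361/222 ≥ 0, confirming Bessel's inequality. (The deficit equals ||v − Σ <v,e_j> e_j||^2, the squared distance from v to span{e_j}.)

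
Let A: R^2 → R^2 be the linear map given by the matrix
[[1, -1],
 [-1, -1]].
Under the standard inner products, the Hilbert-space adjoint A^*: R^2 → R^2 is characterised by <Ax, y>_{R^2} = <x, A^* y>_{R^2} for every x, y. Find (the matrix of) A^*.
A^* = A^T =
[[1, -1],
 [-1, -1]]

For real matrices with standard dot products, the defining identity <Ax, y> = <x, A^* y> gives (Ax)^T y = x^T (A^*) y, i.e. x^T A^T y = x^T (A^*) y. Since this holds for all x, y, we must have A^* = A^T. Therefore
A^* =
[[1, -1],
 [-1, -1]].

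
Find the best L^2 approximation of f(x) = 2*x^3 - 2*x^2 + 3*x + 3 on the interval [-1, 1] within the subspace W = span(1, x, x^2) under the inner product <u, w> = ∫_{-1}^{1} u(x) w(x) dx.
g(x) = -2*x^2 + 21*x/5 + 3

The best approximation g ∈ W is the orthogonal projection of f onto W. Writing g = a_0 + a_1 x + a_2 x^2, the coefficients solve the normal equations G · a = b where
  G_{ij} = <φ_i, φ_j> and b_i = <f, φ_i>, with φ_0 = 1, φ_1 = x, φ_2 = x^2.
G =
  [2, 0, 2/3]
  [0, 2/3, 0]
  [2/3, 0, 2/5],
b = (14/3, 14/5, 6/5).
Solving gives a_0 = 3, a_1 = 21/5, a_2 = -2, so
  g(x) = -2*x^2 + 21*x/5 + 3.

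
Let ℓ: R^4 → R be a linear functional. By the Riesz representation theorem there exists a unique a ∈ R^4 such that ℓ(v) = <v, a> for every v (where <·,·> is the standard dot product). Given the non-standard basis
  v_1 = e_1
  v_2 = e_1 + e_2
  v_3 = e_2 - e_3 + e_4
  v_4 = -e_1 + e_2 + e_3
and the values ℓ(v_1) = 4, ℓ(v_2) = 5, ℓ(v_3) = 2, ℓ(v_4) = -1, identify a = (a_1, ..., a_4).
a = (4, 1, 2, 3)

Write a = (a_1, ..., a_4) in the standard basis. For each basis vector v_i, ℓ(v_i) = <v_i, a> is a linear equation in the a_j's. Collect the n equations into a matrix system V a = ℓ, where row i of V is v_i (expressed in the standard basis). Since V is invertible (lower-triangular with 1s on the diagonal, up to permutation), solve by back-substitution:
  V =
[[1, 0, 0, 0],
 [1, 1, 0, 0],
 [0, 1, -1, 1],
 [-1, 1, 1, 0]]
  V a = (4, 5, 2, -1)
Solving gives a = (4, 1, 2, 3).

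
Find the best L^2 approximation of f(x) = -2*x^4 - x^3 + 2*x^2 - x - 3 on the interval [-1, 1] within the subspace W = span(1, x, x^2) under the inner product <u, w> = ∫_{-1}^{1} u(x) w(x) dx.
g(x) = 2*x^2/7 - 8*x/5 - 99/35

The best approximation g ∈ W is the orthogonal projection of f onto W. Writing g = a_0 + a_1 x + a_2 x^2, the coefficients solve the normal equations G · a = b where
  G_{ij} = <φ_i, φ_j> and b_i = <f, φ_i>, with φ_0 = 1, φ_1 = x, φ_2 = x^2.
G =
  [2, 0, 2/3]
  [0, 2/3, 0]
  [2/3, 0, 2/5],
b = (-82/15, -16/15, -62/35).
Solving gives a_0 = -99/35, a_1 = -8/5, a_2 = 2/7, so
  g(x) = 2*x^2/7 - 8*x/5 - 99/35.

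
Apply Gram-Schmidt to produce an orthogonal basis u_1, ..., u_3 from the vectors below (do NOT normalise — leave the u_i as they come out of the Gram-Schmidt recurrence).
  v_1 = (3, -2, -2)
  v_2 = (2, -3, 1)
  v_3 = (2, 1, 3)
Orthogonal basis:
  u_1 = (3, -2, -2)
  u_2 = (4/17, -31/17, 37/17)
  u_3 = (152/69, 133/69, 95/69)

Apply the Gram-Schmidt recurrence
  u_1 = v_1
  u_i = v_i − Σ_{j<i} ((v_i · u_j) / (u_j · u_j)) · u_j.

Step by step this gives:
  u_1 = (3, -2, -2)
  u_2 = (4/17, -31/17, 37/17)
  u_3 = (152/69, 133/69, 95/69)

Orthogonality check:
  u_2 · u_1 = 0 (should be 0)
  u_3 · u_1 = 0 (should be 0)
  u_3 · u_2 = 0 (should be 0)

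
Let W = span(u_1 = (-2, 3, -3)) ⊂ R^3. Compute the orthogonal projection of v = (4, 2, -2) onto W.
proj_W(v) = (-4/11, 6/11, -6/11)

Set up U = [u_1 | ... | u_1] ∈ R^(3×1). The projector onto W = col(U) is P = U (U^T U)^(-1) U^T.
Compute U^T U =
  [22],
and U^T v = (4).
Solve U^T U · c = U^T v for the coefficients: c = (2/11). The projection is proj_W(v) = U c.
Check: (v - proj_W(v)) · u_1 = 0  (should be 0).
Result: proj_W(v) = (-4/11, 6/11, -6/11).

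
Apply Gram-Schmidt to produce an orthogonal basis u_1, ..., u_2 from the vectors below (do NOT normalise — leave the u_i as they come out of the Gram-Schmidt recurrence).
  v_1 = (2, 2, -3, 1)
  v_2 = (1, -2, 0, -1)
Orthogonal basis:
  u_1 = (2, 2, -3, 1)
  u_2 = (4/3, -5/3, -1/2, -5/6)

Apply the Gram-Schmidt recurrence
  u_1 = v_1
  u_i = v_i − Σ_{j<i} ((v_i · u_j) / (u_j · u_j)) · u_j.

Step by step this gives:
  u_1 = (2, 2, -3, 1)
  u_2 = (4/3, -5/3, -1/2, -5/6)

Orthogonality check:
  u_2 · u_1 = 0 (should be 0)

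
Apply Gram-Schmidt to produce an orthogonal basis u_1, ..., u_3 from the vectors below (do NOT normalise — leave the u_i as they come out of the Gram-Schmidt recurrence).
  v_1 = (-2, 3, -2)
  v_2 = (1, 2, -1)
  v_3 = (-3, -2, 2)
Orthogonal basis:
  u_1 = (-2, 3, -2)
  u_2 = (29/17, 16/17, -5/17)
  u_3 = (-3/22, 6/11, 21/22)

Apply the Gram-Schmidt recurrence
  u_1 = v_1
  u_i = v_i − Σ_{j<i} ((v_i · u_j) / (u_j · u_j)) · u_j.

Step by step this gives:
  u_1 = (-2, 3, -2)
  u_2 = (29/17, 16/17, -5/17)
  u_3 = (-3/22, 6/11, 21/22)

Orthogonality check:
  u_2 · u_1 = 0 (should be 0)
  u_3 · u_1 = 0 (should be 0)
  u_3 · u_2 = 0 (should be 0)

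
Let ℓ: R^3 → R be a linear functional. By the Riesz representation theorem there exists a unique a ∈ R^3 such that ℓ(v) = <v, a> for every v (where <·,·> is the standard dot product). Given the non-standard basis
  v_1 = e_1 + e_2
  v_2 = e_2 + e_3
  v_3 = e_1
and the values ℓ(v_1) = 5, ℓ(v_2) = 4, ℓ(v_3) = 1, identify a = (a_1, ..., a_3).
a = (1, 4, 0)

Write a = (a_1, ..., a_3) in the standard basis. For each basis vector v_i, ℓ(v_i) = <v_i, a> is a linear equation in the a_j's. Collect the n equations into a matrix system V a = ℓ, where row i of V is v_i (expressed in the standard basis). Since V is invertible (lower-triangular with 1s on the diagonal, up to permutation), solve by back-substitution:
  V =
[[1, 1, 0],
 [0, 1, 1],
 [1, 0, 0]]
  V a = (5, 4, 1)
Solving gives a = (1, 4, 0).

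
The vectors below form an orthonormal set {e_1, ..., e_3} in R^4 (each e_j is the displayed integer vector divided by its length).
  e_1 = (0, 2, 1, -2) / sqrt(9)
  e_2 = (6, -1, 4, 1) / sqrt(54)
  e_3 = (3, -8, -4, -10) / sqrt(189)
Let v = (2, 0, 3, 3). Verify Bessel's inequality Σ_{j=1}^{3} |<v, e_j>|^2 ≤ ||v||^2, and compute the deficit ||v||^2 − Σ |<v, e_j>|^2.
Σ |<v, e_j>|^2 = 299/14; ||v||^2 = 22; deficit = 9/14

Write each e_j = u_j / sqrt(<u_j, u_j>) where u_j is the displayed integer vector. Then <v, e_j> = <v, u_j> / sqrt(<u_j, u_j>), so |<v, e_j>|^2 = <v, u_j>^2 / <u_j, u_j>.
Coefficients: <v, e_1> = -3/sqrt(9), <v, e_2> = 27/sqrt(54), <v, e_3> = -36/sqrt(189).
Square and sum: Σ |<v, e_j>|^2 = 299/14.
Compute ||v||^2 = v·v = 22.
Deficit = 22 − 299/14 = 9/14 ≥ 0, confirming Bessel's inequality. (The deficit equals ||v − Σ <v,e_j> e_j||^2, the squared distance from v to span{e_j}.)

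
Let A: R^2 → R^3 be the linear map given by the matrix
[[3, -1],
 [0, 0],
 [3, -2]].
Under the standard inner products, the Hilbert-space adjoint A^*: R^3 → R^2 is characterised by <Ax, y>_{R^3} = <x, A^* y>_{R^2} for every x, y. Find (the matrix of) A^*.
A^* = A^T =
[[3, 0, 3],
 [-1, 0, -2]]

For real matrices with standard dot products, the defining identity <Ax, y> = <x, A^* y> gives (Ax)^T y = x^T (A^*) y, i.e. x^T A^T y = x^T (A^*) y. Since this holds for all x, y, we must have A^* = A^T. Therefore
A^* =
[[3, 0, 3],
 [-1, 0, -2]].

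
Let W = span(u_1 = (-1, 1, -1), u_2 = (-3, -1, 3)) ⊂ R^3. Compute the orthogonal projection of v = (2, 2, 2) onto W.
proj_W(v) = (8/7, -4/7, 2/7)

Set up U = [u_1 | ... | u_2] ∈ R^(3×2). The projector onto W = col(U) is P = U (U^T U)^(-1) U^T.
Compute U^T U =
  [3, -1]
  [-1, 19],
and U^T v = (-2, -2).
Solve U^T U · c = U^T v for the coefficients: c = (-5/7, -1/7). The projection is proj_W(v) = U c.
Check: (v - proj_W(v)) · u_1 = 0  (should be 0).
Check: (v - proj_W(v)) · u_2 = 0  (should be 0).
Result: proj_W(v) = (8/7, -4/7, 2/7).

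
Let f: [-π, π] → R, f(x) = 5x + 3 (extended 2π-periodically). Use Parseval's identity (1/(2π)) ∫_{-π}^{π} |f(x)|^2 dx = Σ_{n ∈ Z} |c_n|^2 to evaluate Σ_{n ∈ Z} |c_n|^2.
Σ |c_n|^2 = 25π^2/3 + 9

Expand and integrate term by term over [-π, π]:
  ∫ (5x)^2 dx = 25·(2π^3/3); ∫ 2·5·(3)·x dx = 0 (odd integrand); ∫ 3^2 dx = 9·2π.
So (1/(2π)) ∫_{-π}^{π} (5x + 3)^2 dx = 25π^2/3 + 9 = 25π^2/3 + 9.
Parseval ⇒ Σ |c_n|^2 = 25π^2/3 + 9.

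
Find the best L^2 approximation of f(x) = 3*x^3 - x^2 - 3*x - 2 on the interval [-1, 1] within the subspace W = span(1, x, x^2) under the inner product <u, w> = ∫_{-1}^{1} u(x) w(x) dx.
g(x) = -x^2 - 6*x/5 - 2

The best approximation g ∈ W is the orthogonal projection of f onto W. Writing g = a_0 + a_1 x + a_2 x^2, the coefficients solve the normal equations G · a = b where
  G_{ij} = <φ_i, φ_j> and b_i = <f, φ_i>, with φ_0 = 1, φ_1 = x, φ_2 = x^2.
G =
  [2, 0, 2/3]
  [0, 2/3, 0]
  [2/3, 0, 2/5],
b = (-14/3, -4/5, -26/15).
Solving gives a_0 = -2, a_1 = -6/5, a_2 = -1, so
  g(x) = -x^2 - 6*x/5 - 2.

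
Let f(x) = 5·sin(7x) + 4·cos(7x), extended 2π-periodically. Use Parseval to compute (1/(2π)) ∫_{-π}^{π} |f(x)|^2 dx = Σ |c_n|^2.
Σ |c_n|^2 = 41/2

Expand |f|^2 and use orthogonality of {sin(nx), cos(mx)} on [-π, π]:
  ∫_{-π}^{π} sin(nx)^2 dx = π, ∫ cos(mx)^2 dx = π, and cross terms integrate to 0.
So ∫_{-π}^{π} f(x)^2 dx = 5^2 · π + 4^2 · π = (25 + 16)π.
Divide by 2π: (25 + 16)/2 = 41/2.
By Parseval, this equals Σ |c_n|^2.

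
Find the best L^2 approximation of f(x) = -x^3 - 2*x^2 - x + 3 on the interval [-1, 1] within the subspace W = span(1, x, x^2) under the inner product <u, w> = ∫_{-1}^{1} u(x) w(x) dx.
g(x) = -2*x^2 - 8*x/5 + 3

The best approximation g ∈ W is the orthogonal projection of f onto W. Writing g = a_0 + a_1 x + a_2 x^2, the coefficients solve the normal equations G · a = b where
  G_{ij} = <φ_i, φ_j> and b_i = <f, φ_i>, with φ_0 = 1, φ_1 = x, φ_2 = x^2.
G =
  [2, 0, 2/3]
  [0, 2/3, 0]
  [2/3, 0, 2/5],
b = (14/3, -16/15, 6/5).
Solving gives a_0 = 3, a_1 = -8/5, a_2 = -2, so
  g(x) = -2*x^2 - 8*x/5 + 3.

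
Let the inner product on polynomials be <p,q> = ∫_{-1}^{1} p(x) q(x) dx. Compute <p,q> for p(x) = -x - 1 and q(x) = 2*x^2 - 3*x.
<p,q> = 2/3

Expand the product: p(x)·q(x) = -2*x^3 + x^2 + 3*x.
∫_{-1}^{1} of each monomial x^k gives [2/(k+1) if k even, 0 if k odd]. Integrating term-by-term (or equivalently evaluating the antiderivative F(x) = -x^4/2 + x^3/3 + 3*x^2/2 at the endpoints):
  F(1) − F(−1) = 4/3 − (2/3) = 2/3.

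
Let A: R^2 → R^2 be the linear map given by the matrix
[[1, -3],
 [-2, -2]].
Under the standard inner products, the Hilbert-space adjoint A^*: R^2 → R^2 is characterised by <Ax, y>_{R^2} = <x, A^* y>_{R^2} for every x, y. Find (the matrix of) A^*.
A^* = A^T =
[[1, -2],
 [-3, -2]]

For real matrices with standard dot products, the defining identity <Ax, y> = <x, A^* y> gives (Ax)^T y = x^T (A^*) y, i.e. x^T A^T y = x^T (A^*) y. Since this holds for all x, y, we must have A^* = A^T. Therefore
A^* =
[[1, -2],
 [-3, -2]].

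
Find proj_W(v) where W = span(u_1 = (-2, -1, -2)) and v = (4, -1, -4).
proj_W(v) = (-2/9, -1/9, -2/9)

Set up U = [u_1 | ... | u_1] ∈ R^(3×1). The projector onto W = col(U) is P = U (U^T U)^(-1) U^T.
Compute U^T U =
  [9],
and U^T v = (1).
Solve U^T U · c = U^T v for the coefficients: c = (1/9). The projection is proj_W(v) = U c.
Check: (v - proj_W(v)) · u_1 = 0  (should be 0).
Result: proj_W(v) = (-2/9, -1/9, -2/9).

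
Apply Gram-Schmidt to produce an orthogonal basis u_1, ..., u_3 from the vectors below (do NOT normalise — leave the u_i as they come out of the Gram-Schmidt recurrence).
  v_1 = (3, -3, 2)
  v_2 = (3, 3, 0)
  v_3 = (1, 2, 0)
Orthogonal basis:
  u_1 = (3, -3, 2)
  u_2 = (3, 3, 0)
  u_3 = (-1/11, 1/11, 3/11)

Apply the Gram-Schmidt recurrence
  u_1 = v_1
  u_i = v_i − Σ_{j<i} ((v_i · u_j) / (u_j · u_j)) · u_j.

Step by step this gives:
  u_1 = (3, -3, 2)
  u_2 = (3, 3, 0)
  u_3 = (-1/11, 1/11, 3/11)

Orthogonality check:
  u_2 · u_1 = 0 (should be 0)
  u_3 · u_1 = 0 (should be 0)
  u_3 · u_2 = 0 (should be 0)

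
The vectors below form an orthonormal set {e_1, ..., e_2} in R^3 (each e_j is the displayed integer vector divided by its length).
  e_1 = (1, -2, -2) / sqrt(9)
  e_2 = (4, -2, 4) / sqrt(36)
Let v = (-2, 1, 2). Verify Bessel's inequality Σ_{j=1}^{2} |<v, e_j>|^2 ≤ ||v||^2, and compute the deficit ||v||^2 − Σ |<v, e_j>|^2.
Σ |<v, e_j>|^2 = 65/9; ||v||^2 = 9; deficit = 16/9

Write each e_j = u_j / sqrt(<u_j, u_j>) where u_j is the displayed integer vector. Then <v, e_j> = <v, u_j> / sqrt(<u_j, u_j>), so |<v, e_j>|^2 = <v, u_j>^2 / <u_j, u_j>.
Coefficients: <v, e_1> = -8/sqrt(9), <v, e_2> = -2/sqrt(36).
Square and sum: Σ |<v, e_j>|^2 = 65/9.
Compute ||v||^2 = v·v = 9.
Deficit = 9 − 65/9 = 16/9 ≥ 0, confirming Bessel's inequality. (The deficit equals ||v − Σ <v,e_j> e_j||^2, the squared distance from v to span{e_j}.)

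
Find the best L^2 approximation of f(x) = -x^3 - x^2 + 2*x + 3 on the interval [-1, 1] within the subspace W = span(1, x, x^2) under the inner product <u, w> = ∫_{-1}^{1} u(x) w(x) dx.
g(x) = -x^2 + 7*x/5 + 3

The best approximation g ∈ W is the orthogonal projection of f onto W. Writing g = a_0 + a_1 x + a_2 x^2, the coefficients solve the normal equations G · a = b where
  G_{ij} = <φ_i, φ_j> and b_i = <f, φ_i>, with φ_0 = 1, φ_1 = x, φ_2 = x^2.
G =
  [2, 0, 2/3]
  [0, 2/3, 0]
  [2/3, 0, 2/5],
b = (16/3, 14/15, 8/5).
Solving gives a_0 = 3, a_1 = 7/5, a_2 = -1, so
  g(x) = -x^2 + 7*x/5 + 3.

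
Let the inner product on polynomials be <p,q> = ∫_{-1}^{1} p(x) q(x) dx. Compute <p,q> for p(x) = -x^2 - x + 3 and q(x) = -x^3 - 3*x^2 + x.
<p,q> = -76/15

Expand the product: p(x)·q(x) = x^5 + 4*x^4 - x^3 - 10*x^2 + 3*x.
∫_{-1}^{1} of each monomial x^k gives [2/(k+1) if k even, 0 if k odd]. Integrating term-by-term (or equivalently evaluating the antiderivative F(x) = x^6/6 + 4*x^5/5 - x^4/4 - 10*x^3/3 + 3*x^2/2 at the endpoints):
  F(1) − F(−1) = -67/60 − (79/20) = -76/15.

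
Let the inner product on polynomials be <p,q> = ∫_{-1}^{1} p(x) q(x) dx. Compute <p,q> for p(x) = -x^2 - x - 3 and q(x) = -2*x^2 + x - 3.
<p,q> = 362/15

Expand the product: p(x)·q(x) = 2*x^4 + x^3 + 8*x^2 + 9.
∫_{-1}^{1} of each monomial x^k gives [2/(k+1) if k even, 0 if k odd]. Integrating term-by-term (or equivalently evaluating the antiderivative F(x) = 2*x^5/5 + x^4/4 + 8*x^3/3 + 9*x at the endpoints):
  F(1) − F(−1) = 739/60 − (-709/60) = 362/15.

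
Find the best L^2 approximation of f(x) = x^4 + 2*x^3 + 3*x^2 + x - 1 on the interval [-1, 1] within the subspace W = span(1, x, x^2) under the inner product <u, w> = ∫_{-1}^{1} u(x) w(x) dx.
g(x) = 27*x^2/7 + 11*x/5 - 38/35

The best approximation g ∈ W is the orthogonal projection of f onto W. Writing g = a_0 + a_1 x + a_2 x^2, the coefficients solve the normal equations G · a = b where
  G_{ij} = <φ_i, φ_j> and b_i = <f, φ_i>, with φ_0 = 1, φ_1 = x, φ_2 = x^2.
G =
  [2, 0, 2/3]
  [0, 2/3, 0]
  [2/3, 0, 2/5],
b = (2/5, 22/15, 86/105).
Solving gives a_0 = -38/35, a_1 = 11/5, a_2 = 27/7, so
  g(x) = 27*x^2/7 + 11*x/5 - 38/35.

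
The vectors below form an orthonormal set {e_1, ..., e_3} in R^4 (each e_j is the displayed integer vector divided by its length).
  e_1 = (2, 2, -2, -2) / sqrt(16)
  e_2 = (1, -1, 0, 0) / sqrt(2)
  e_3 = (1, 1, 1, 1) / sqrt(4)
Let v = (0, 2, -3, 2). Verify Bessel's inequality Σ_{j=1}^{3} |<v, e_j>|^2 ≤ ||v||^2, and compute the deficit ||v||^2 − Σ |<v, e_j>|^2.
Σ |<v, e_j>|^2 = 9/2; ||v||^2 = 17; deficit = 25/2

Write each e_j = u_j / sqrt(<u_j, u_j>) where u_j is the displayed integer vector. Then <v, e_j> = <v, u_j> / sqrt(<u_j, u_j>), so |<v, e_j>|^2 = <v, u_j>^2 / <u_j, u_j>.
Coefficients: <v, e_1> = 6/sqrt(16), <v, e_2> = -2/sqrt(2), <v, e_3> = 1/sqrt(4).
Square and sum: Σ |<v, e_j>|^2 = 9/2.
Compute ||v||^2 = v·v = 17.
Deficit = 17 − 9/2 = 25/2 ≥ 0, confirming Bessel's inequality. (The deficit equals ||v − Σ <v,e_j> e_j||^2, the squared distance from v to span{e_j}.)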